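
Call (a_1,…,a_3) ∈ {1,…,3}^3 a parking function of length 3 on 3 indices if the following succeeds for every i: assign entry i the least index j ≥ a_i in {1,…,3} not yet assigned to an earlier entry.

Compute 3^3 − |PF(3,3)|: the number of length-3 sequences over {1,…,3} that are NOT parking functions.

11

#PF = (3+1−3)·(3+1)^{3−1} = 1×16 = 16 (Konheim–Weiss)
Example (3,3,3) → sorted (3,3,3): b_1=3>1, not a PF.
3^3 − 16 = 27 − 16 = 11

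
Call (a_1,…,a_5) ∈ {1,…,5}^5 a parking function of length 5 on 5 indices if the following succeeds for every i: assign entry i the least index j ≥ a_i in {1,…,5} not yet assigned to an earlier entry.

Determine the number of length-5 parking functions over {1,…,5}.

Count = 1·6^4 = 1·1296 = 1296
E.g. (2,4,1,2,4) → sorted (1,2,2,4,4): b_i ≤ i ∀i, a PF.

1296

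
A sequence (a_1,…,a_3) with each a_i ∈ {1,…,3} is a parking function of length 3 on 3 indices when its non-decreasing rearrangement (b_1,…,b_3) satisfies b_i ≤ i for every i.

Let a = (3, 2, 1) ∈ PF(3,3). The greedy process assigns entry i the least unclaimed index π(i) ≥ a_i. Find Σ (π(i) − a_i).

Σπ = 6 ({1..3} each once); Σa = 3+2+1 = 6; disp = 6−6 = 0.

0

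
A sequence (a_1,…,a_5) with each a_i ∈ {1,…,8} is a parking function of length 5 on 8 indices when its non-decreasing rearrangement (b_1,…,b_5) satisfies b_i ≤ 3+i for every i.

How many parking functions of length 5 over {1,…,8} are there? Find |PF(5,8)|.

26244

|PF| = (8+1−5)·(8+1)^{5−1} = 4×6561 = 26244
Example (5,2,4,1,2) → sorted (1,2,2,4,5): b_i ≤ 3+i ∀i, a PF.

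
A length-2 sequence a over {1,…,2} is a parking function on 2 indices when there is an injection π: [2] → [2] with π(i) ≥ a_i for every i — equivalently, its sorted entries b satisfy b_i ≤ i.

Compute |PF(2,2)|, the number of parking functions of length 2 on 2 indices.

|PF| = (2−2+1)·(2+1)^(2−1) = 1×3 = 3 [KW]
One tuple (2,1) → sorted (1,2): b_i ≤ i ∀i, a PF.

3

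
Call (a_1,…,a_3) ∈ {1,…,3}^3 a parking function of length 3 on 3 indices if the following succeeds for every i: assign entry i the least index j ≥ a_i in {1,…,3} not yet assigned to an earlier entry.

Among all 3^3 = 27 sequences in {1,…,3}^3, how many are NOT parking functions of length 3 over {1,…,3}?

Count = (4−3)·4^(3−1) = 1 · 16 = 16 (Pollak)
Check (3,3,3) → sorted (3,3,3): b_1=3>1, not a PF.
Total 27; non-PF = 27−16 = 11

11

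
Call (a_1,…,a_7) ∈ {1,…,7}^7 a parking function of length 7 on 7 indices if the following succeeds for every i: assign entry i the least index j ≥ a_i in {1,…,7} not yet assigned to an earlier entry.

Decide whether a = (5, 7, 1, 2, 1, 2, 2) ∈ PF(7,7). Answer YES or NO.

Sorted: b = (1, 1, 2, 2, 2, 5, 7).
  b_1=1 ≤ 1
  b_2=1 ≤ 2
  b_3=2 ≤ 3
  b_4=2 ≤ 4
  b_5=2 ≤ 5
  b_6=5 ≤ 6
  b_7=7 ≤ 7
All bounds hold ⇒ YES

YES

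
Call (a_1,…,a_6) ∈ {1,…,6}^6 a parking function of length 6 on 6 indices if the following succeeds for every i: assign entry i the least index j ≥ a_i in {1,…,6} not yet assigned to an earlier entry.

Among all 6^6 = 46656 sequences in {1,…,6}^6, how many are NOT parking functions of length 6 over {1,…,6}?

29849

#PF = (6+1−6)·(6+1)^{6−1} = 1 · 16807 = 16807
One tuple (4,6,5,3,6,4) → sorted (3,4,4,5,6,6): b_1=3>1, not a PF.
6^6 − 16807 = 46656 − 16807 = 29849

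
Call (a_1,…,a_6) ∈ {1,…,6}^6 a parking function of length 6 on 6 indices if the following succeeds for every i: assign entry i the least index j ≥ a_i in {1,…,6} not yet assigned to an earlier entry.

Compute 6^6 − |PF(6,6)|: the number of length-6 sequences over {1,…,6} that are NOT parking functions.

|PF(6,6)| = (7−6)·7^(6−1) = 1 · 16807 = 16807 [KW]
Check (3,6,6,3,6,5) → sorted (3,3,5,6,6,6): b_1=3>1, not a PF.
Total 46656; non-PF = 46656−16807 = 29849

29849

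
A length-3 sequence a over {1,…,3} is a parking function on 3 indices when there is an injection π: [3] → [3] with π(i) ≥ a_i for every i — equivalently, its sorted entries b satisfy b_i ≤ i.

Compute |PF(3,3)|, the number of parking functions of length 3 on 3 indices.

Count = (3+1−3)·(3+1)^{3−1} = 1×16 = 16 (Konheim–Weiss)
Example (3,1,1) → sorted (1,1,3): b_i ≤ i ∀i, a PF.

16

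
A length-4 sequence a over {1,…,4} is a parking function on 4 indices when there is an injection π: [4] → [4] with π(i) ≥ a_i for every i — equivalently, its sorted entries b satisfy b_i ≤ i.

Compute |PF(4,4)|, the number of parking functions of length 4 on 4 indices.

|PF| = 1·5^3 = 1×125 = 125 (Konheim–Weiss)
E.g. (2,3,2,1) → sorted (1,2,2,3): b_i ≤ i ∀i, a PF.

125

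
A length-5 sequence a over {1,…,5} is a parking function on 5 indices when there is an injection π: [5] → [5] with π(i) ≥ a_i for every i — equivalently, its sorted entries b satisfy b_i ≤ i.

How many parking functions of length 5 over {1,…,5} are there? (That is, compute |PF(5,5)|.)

1296

|PF(5,5)| = 1·6^4 = 1·1296 = 1296
Example (4,1,3,1,5) → sorted (1,1,3,4,5): b_i ≤ i ∀i, a PF.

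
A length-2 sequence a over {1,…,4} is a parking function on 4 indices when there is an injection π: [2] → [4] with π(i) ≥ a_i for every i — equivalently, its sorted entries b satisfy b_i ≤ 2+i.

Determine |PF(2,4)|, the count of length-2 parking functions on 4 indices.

Count = (5−2)·5^(2−1) = 3 · 5 = 15 (Pollak)
Check (3,4) → sorted (3,4): b_i ≤ 2+i ∀i, a PF.

15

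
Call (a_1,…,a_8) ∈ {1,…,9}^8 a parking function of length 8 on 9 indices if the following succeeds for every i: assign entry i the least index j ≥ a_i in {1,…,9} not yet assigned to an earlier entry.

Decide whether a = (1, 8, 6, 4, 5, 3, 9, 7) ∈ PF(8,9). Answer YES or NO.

YES

Rearranged: b = (1, 3, 4, 5, 6, 7, 8, 9).
  b_1=1 ≤ 2
  b_2=3 ≤ 3
  b_3=4 ≤ 4
  b_4=5 ≤ 5
  b_5=6 ≤ 6
  b_6=7 ≤ 7
  b_7=8 ≤ 8
  b_8=9 ≤ 9
All bounds hold ⇒ YES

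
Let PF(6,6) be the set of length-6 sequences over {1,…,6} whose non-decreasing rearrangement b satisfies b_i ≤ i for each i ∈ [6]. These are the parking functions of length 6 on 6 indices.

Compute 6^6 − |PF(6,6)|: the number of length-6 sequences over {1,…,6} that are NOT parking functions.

Count = (6−6+1)·(6+1)^(6−1) = 1 · 16807 = 16807
E.g. (5,5,3,5,2,2) → sorted (2,2,3,5,5,5): b_1=2>1, not a PF.
6^6 − 16807 = 46656 − 16807 = 29849

29849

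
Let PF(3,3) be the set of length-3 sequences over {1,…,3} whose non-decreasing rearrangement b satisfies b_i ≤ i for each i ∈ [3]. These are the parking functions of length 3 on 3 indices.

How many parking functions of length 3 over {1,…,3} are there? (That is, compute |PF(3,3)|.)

16

Count = (3−3+1)·(3+1)^(3−1) = 1 · 16 = 16 [KW]
Check (2,3,1) → sorted (1,2,3): b_i ≤ i ∀i, a PF.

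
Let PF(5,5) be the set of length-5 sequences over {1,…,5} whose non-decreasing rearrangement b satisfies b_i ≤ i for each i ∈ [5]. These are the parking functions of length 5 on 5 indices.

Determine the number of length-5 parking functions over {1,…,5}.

|PF(5,5)| = (5−5+1)·(5+1)^(5−1) = 1·1296 = 1296 [KW]
One tuple (3,4,1,1,2) → sorted (1,1,2,3,4): b_i ≤ i ∀i, a PF.

1296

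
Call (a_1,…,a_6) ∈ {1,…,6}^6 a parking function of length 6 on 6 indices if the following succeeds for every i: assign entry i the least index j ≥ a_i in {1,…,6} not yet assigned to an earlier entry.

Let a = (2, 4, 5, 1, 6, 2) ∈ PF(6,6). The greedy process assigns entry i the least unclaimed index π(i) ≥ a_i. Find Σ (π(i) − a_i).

Σπ = 6·7/2 = 21 (π permutes [6]); Σa = 2+4+5+1+6+2 = 20; disp = 21−20 = 1.

1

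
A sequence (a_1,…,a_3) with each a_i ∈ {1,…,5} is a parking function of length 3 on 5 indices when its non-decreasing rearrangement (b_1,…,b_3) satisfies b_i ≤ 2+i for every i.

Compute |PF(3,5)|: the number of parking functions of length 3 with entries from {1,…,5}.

108

|PF| = 3·6^2 = 3·36 = 108 [KW]
One tuple (3,1,3) → sorted (1,3,3): b_i ≤ 2+i ∀i, a PF.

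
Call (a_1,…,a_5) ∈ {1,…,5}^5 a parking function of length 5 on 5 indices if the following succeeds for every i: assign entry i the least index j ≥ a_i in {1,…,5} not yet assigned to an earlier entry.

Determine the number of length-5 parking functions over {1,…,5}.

Count = (5−5+1)·(5+1)^(5−1) = 1×1296 = 1296 (Pollak)
Example (1,3,2,5,4) → sorted (1,2,3,4,5): b_i ≤ i ∀i, a PF.

1296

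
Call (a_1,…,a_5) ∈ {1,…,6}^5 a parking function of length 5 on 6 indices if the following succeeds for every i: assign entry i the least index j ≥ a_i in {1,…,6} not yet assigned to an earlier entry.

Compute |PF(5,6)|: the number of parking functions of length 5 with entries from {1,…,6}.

|PF(5,6)| = 2·7^4 = 2·2401 = 4802 (Pollak)
Check (1,4,1,3,6) → sorted (1,1,3,4,6): b_i ≤ 1+i ∀i, a PF.

4802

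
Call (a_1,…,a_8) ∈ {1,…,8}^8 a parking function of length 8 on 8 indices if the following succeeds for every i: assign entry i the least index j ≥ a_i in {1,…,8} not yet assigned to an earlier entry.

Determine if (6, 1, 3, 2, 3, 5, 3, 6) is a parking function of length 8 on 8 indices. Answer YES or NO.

YES

Order a: b = (1, 2, 3, 3, 3, 5, 6, 6).
  b_1=1 ≤ 1
  b_2=2 ≤ 2
  b_3=3 ≤ 3
  b_4=3 ≤ 4
  b_5=3 ≤ 5
  b_6=5 ≤ 6
  b_7=6 ≤ 7
  b_8=6 ≤ 8
All bounds hold ⇒ YES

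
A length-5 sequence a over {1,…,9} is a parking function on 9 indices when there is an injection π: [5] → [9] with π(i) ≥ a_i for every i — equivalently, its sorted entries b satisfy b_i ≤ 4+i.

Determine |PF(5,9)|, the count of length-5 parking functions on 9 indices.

50000

Count = (9+1−5)·(9+1)^{5−1} = 5 · 10000 = 50000 (Konheim–Weiss)
Check (9,6,1,4,7) → sorted (1,4,6,7,9): b_i ≤ 4+i ∀i, a PF.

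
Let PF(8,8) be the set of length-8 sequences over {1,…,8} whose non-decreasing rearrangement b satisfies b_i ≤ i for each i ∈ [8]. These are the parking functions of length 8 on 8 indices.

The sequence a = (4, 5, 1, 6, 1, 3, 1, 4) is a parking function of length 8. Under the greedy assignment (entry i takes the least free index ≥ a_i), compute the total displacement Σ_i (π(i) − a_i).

Σπ = 36 ({1..8} each once); Σa = 4+5+1+6+1+3+1+4 = 25; disp = 36−25 = 11.

11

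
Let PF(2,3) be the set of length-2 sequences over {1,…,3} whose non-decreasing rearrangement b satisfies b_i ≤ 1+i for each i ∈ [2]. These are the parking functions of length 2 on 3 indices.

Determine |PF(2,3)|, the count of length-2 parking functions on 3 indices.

|PF| = (3+1−2)·(3+1)^{2−1} = 2×4 = 8 (Konheim–Weiss)
Check (1,3) → sorted (1,3): b_i ≤ 1+i ∀i, a PF.

8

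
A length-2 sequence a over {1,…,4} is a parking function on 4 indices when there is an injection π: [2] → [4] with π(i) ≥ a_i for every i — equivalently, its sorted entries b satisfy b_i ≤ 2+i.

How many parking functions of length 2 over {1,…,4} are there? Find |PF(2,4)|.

|PF| = (4+1−2)·(4+1)^{2−1} = 3 · 5 = 15 (Pollak)
One tuple (2,3) → sorted (2,3): b_i ≤ 2+i ∀i, a PF.

15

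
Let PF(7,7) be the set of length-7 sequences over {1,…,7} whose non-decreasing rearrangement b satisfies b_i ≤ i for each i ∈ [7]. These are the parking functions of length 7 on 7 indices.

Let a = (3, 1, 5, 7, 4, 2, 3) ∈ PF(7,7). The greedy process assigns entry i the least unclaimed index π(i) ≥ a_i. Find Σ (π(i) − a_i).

Σπ = 7·8/2 = 28 (π permutes [7]); Σa = 3+1+5+7+4+2+3 = 25; disp = 28−25 = 3.

3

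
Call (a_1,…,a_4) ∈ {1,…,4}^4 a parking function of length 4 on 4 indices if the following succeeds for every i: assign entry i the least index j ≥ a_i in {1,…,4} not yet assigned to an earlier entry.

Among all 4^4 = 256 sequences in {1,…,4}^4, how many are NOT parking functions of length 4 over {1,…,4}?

131

#PF = (4+1−4)·(4+1)^{4−1} = 1 · 125 = 125 (Pollak)
Example (4,4,3,3) → sorted (3,3,4,4): b_1=3>1, not a PF.
4^4 − 125 = 256 − 125 = 131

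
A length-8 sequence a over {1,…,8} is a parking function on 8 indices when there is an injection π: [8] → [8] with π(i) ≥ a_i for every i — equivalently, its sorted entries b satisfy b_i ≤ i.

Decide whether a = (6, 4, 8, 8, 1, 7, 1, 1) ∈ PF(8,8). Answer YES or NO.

NO

Rearranged: b = (1, 1, 1, 4, 6, 7, 8, 8).
  b_1=1 ≤ 1
  b_2=1 ≤ 2
  b_3=1 ≤ 3
  b_4=4 ≤ 4
  b_5=6 > 5
  fails at i=5 ⇒ NO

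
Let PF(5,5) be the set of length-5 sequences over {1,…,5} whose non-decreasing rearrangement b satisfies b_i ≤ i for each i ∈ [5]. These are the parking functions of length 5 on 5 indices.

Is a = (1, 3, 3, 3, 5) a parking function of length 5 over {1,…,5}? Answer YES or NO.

Order a: b = (1, 3, 3, 3, 5).
  b_1=1 ≤ 1
  b_2=3 > 2
  fails at i=2 ⇒ NO

NO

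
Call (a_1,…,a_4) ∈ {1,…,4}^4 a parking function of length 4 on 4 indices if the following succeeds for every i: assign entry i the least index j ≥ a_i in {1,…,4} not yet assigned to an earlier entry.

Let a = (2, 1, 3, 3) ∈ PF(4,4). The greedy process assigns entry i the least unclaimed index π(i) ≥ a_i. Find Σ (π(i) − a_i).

1

Σπ = 4·5/2 = 10 (π permutes [4]); Σa = 2+1+3+3 = 9; disp = 10−9 = 1.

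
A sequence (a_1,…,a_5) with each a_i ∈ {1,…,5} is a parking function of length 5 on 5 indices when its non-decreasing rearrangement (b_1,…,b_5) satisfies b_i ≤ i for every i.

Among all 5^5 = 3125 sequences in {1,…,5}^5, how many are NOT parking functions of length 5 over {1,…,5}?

|PF| = (6−5)·6^(5−1) = 1·1296 = 1296 (Konheim–Weiss)
Check (5,4,4,4,4) → sorted (4,4,4,4,5): b_1=4>1, not a PF.
Total 3125; non-PF = 3125−1296 = 1829

1829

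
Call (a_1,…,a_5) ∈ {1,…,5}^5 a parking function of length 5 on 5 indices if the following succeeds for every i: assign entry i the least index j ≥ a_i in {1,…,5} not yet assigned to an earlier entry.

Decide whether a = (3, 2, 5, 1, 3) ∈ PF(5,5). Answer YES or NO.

YES

Order a: b = (1, 2, 3, 3, 5).
  b_1=1 ≤ 1
  b_2=2 ≤ 2
  b_3=3 ≤ 3
  b_4=3 ≤ 4
  b_5=5 ≤ 5
All bounds hold ⇒ YES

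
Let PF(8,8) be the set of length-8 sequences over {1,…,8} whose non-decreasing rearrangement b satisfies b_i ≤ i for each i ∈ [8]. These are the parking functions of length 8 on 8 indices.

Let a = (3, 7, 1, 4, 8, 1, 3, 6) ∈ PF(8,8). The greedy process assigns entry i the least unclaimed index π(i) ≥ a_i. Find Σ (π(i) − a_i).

Σπ = 8·9/2 = 36 (π permutes [8]); Σa = 3+7+1+4+8+1+3+6 = 33; disp = 36−33 = 3.

3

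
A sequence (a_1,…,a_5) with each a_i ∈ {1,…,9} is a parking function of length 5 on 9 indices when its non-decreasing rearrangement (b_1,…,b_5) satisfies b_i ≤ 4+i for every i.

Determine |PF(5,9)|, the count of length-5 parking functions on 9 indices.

50000

|PF| = (10−5)·10^(5−1) = 5×10000 = 50000
Check (3,5,8,5,2) → sorted (2,3,5,5,8): b_i ≤ 4+i ∀i, a PF.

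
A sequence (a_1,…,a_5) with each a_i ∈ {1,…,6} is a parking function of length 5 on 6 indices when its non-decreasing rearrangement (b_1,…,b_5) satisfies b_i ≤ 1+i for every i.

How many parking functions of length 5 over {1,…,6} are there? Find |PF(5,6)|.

#PF = (6+1−5)·(6+1)^{5−1} = 2·2401 = 4802 (Pollak)
One tuple (4,6,5,1,3) → sorted (1,3,4,5,6): b_i ≤ 1+i ∀i, a PF.

4802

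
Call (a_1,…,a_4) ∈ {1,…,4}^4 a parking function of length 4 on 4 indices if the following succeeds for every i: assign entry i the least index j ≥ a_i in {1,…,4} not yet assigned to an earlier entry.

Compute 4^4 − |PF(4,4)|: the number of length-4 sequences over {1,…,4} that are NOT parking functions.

131

|PF(4,4)| = 1·5^3 = 1×125 = 125 (Konheim–Weiss)
One tuple (2,2,2,2) → sorted (2,2,2,2): b_1=2>1, not a PF.
4^4 − 125 = 256 − 125 = 131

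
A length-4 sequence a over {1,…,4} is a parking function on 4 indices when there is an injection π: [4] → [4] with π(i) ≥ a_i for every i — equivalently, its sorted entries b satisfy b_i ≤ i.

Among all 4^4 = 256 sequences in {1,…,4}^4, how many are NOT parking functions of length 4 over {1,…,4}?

|PF| = (4+1−4)·(4+1)^{4−1} = 1×125 = 125 [KW]
Check (4,4,2,3) → sorted (2,3,4,4): b_1=2>1, not a PF.
Total 256; non-PF = 256−125 = 131

131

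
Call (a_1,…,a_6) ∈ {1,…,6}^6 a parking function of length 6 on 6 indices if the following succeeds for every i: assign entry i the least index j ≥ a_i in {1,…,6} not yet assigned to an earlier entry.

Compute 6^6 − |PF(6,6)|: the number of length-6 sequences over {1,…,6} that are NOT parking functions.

29849

|PF(6,6)| = (6+1−6)·(6+1)^{6−1} = 1·16807 = 16807 (Konheim–Weiss)
E.g. (3,4,5,5,3,5) → sorted (3,3,4,5,5,5): b_1=3>1, not a PF.
Total 46656; non-PF = 46656−16807 = 29849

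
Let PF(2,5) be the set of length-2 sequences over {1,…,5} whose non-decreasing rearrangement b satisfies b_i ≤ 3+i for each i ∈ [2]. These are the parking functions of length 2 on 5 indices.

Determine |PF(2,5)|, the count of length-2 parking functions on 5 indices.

|PF| = (5+1−2)·(5+1)^{2−1} = 4×6 = 24
Check (1,1) → sorted (1,1): b_i ≤ 3+i ∀i, a PF.

24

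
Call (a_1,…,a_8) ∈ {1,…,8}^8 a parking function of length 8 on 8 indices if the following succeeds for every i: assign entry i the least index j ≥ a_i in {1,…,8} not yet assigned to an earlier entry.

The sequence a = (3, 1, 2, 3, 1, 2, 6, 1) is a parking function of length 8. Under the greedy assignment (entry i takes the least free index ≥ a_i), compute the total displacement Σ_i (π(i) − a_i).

17

Σπ = 8·9/2 = 36 (π permutes [8]); Σa = 3+1+2+3+1+2+6+1 = 19; disp = 36−19 = 17.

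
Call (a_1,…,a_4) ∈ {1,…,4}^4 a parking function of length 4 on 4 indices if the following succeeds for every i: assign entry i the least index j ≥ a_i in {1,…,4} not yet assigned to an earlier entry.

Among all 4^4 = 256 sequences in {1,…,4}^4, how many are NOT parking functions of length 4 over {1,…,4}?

|PF(4,4)| = (4+1−4)·(4+1)^{4−1} = 1 · 125 = 125
One tuple (3,4,3,3) → sorted (3,3,3,4): b_1=3>1, not a PF.
Total 256; non-PF = 256−125 = 131

131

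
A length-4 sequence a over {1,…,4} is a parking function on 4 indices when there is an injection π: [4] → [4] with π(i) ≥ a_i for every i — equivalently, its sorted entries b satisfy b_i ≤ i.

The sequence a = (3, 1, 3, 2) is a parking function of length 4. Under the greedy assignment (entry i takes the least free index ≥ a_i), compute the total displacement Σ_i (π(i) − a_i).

1

Σπ = 10 ({1..4} each once); Σa = 3+1+3+2 = 9; disp = 10−9 = 1.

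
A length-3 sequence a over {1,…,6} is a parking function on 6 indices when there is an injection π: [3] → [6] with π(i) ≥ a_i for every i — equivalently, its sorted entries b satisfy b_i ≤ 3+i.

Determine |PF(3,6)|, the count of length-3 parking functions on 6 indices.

|PF| = (6−3+1)·(6+1)^(3−1) = 4×49 = 196 (Konheim–Weiss)
One tuple (5,2,5) → sorted (2,5,5): b_i ≤ 3+i ∀i, a PF.

196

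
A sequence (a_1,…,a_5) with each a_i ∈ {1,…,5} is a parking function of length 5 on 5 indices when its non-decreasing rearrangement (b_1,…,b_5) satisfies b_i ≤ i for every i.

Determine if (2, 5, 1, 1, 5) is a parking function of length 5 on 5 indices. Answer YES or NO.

Order a: b = (1, 1, 2, 5, 5).
  b_1=1 ≤ 1
  b_2=1 ≤ 2
  b_3=2 ≤ 3
  b_4=5 > 4
  fails at i=4 ⇒ NO

NO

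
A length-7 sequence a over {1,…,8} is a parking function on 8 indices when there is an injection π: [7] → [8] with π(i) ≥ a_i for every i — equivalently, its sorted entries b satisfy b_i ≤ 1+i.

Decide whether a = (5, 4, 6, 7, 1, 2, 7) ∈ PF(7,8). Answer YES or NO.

Rearranged: b = (1, 2, 4, 5, 6, 7, 7).
  b_1=1 ≤ 2
  b_2=2 ≤ 3
  b_3=4 ≤ 4
  b_4=5 ≤ 5
  b_5=6 ≤ 6
  b_6=7 ≤ 7
  b_7=7 ≤ 8
All bounds hold ⇒ YES

YES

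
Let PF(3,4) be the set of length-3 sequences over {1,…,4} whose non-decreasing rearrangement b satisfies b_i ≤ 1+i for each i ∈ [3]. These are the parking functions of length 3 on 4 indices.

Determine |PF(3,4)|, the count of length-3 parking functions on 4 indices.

50

|PF| = (4+1−3)·(4+1)^{3−1} = 2·25 = 50
E.g. (2,2,2) → sorted (2,2,2): b_i ≤ 1+i ∀i, a PF.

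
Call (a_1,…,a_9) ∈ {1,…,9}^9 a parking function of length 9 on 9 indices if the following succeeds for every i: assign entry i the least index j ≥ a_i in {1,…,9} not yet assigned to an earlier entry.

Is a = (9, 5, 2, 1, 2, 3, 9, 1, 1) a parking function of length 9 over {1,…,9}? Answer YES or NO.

NO

Order a: b = (1, 1, 1, 2, 2, 3, 5, 9, 9).
  b_1=1 ≤ 1
  b_2=1 ≤ 2
  b_3=1 ≤ 3
  b_4=2 ≤ 4
  b_5=2 ≤ 5
  b_6=3 ≤ 6
  b_7=5 ≤ 7
  b_8=9 > 8
  fails at i=8 ⇒ NO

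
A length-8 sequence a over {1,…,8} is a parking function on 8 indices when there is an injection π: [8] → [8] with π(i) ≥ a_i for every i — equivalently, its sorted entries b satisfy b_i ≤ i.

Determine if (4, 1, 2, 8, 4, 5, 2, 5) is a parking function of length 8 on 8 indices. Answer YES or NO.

Sorted: b = (1, 2, 2, 4, 4, 5, 5, 8).
  b_1=1 ≤ 1
  b_2=2 ≤ 2
  b_3=2 ≤ 3
  b_4=4 ≤ 4
  b_5=4 ≤ 5
  b_6=5 ≤ 6
  b_7=5 ≤ 7
  b_8=8 ≤ 8
All bounds hold ⇒ YES

YES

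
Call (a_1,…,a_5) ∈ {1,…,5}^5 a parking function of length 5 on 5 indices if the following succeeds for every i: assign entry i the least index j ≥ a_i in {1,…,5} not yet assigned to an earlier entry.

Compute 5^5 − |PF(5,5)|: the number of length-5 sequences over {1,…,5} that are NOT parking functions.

1829

|PF| = (6−5)·6^(5−1) = 1 · 1296 = 1296 [KW]
One tuple (3,5,5,4,4) → sorted (3,4,4,5,5): b_1=3>1, not a PF.
5^5 − 1296 = 3125 − 1296 = 1829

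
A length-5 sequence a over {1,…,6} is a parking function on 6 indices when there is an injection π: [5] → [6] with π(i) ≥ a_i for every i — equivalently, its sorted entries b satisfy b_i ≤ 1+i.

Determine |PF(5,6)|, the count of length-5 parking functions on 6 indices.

4802

#PF = 2·7^4 = 2 · 2401 = 4802
One tuple (1,6,3,2,3) → sorted (1,2,3,3,6): b_i ≤ 1+i ∀i, a PF.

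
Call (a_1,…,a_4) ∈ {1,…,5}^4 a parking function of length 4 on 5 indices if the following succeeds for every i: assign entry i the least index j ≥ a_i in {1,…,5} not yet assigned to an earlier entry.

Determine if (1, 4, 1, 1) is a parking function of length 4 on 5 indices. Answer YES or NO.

YES

Rearranged: b = (1, 1, 1, 4).
  b_1=1 ≤ 2
  b_2=1 ≤ 3
  b_3=1 ≤ 4
  b_4=4 ≤ 5
All bounds hold ⇒ YES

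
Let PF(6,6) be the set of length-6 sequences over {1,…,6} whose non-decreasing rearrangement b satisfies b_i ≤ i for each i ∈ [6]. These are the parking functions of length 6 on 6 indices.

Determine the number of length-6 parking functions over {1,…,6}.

Count = (6−6+1)·(6+1)^(6−1) = 1·16807 = 16807 (Pollak)
One tuple (5,1,1,1,5,4) → sorted (1,1,1,4,5,5): b_i ≤ i ∀i, a PF.

16807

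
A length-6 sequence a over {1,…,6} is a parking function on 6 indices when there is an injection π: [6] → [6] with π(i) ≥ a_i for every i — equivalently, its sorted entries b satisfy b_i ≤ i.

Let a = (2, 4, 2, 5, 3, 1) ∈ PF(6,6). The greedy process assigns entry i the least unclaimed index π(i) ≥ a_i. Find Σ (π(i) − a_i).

4

Σπ = 6·7/2 = 21 (π permutes [6]); Σa = 2+4+2+5+3+1 = 17; disp = 21−17 = 4.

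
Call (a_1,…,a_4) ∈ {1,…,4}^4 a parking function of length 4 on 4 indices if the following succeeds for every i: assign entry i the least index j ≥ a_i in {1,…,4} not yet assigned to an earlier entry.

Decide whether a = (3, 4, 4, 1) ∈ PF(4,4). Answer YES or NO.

Order a: b = (1, 3, 4, 4).
  b_1=1 ≤ 1
  b_2=3 > 2
  fails at i=2 ⇒ NO

NO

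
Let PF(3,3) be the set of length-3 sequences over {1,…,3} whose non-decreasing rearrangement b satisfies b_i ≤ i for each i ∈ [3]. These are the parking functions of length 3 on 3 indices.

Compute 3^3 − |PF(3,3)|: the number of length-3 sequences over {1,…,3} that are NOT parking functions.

|PF| = (4−3)·4^(3−1) = 1·16 = 16 [KW]
One tuple (3,3,3) → sorted (3,3,3): b_1=3>1, not a PF.
Total 27; non-PF = 27−16 = 11

11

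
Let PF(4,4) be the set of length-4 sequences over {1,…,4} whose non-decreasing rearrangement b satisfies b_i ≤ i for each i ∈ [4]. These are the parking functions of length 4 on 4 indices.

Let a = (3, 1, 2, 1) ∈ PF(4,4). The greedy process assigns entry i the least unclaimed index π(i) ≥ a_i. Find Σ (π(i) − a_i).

Σπ(i) = 1+…+4 = 10; Σa = 3+1+2+1 = 7; disp = 10−7 = 3.

3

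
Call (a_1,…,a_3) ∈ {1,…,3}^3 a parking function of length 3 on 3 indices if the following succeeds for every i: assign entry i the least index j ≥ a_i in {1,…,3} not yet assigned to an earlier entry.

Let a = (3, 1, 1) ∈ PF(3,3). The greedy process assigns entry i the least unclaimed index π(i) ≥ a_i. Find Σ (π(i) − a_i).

1

Σπ = 6 ({1..3} each once); Σa = 3+1+1 = 5; disp = 6−5 = 1.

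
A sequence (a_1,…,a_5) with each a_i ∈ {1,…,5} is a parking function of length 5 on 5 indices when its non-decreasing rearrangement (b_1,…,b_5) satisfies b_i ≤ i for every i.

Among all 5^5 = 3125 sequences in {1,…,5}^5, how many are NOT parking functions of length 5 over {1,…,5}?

#PF = (5−5+1)·(5+1)^(5−1) = 1·1296 = 1296 [KW]
One tuple (5,1,3,4,5) → sorted (1,3,4,5,5): b_2=3>2, not a PF.
Total 3125; non-PF = 3125−1296 = 1829

1829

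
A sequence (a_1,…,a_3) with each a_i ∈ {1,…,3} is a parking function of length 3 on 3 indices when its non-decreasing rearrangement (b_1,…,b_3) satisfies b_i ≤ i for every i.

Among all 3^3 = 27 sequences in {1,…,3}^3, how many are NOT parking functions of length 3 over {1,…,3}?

|PF(3,3)| = (3+1−3)·(3+1)^{3−1} = 1 · 16 = 16
E.g. (3,1,3) → sorted (1,3,3): b_2=3>2, not a PF.
So 27 − 16 = 11 fail.

11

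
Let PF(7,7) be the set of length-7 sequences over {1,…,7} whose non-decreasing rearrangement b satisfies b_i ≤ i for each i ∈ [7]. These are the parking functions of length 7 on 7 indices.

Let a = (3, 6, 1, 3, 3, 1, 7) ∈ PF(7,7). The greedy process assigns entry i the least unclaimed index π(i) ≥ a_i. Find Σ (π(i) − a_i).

Σπ = 28 ({1..7} each once); Σa = 3+6+1+3+3+1+7 = 24; disp = 28−24 = 4.

4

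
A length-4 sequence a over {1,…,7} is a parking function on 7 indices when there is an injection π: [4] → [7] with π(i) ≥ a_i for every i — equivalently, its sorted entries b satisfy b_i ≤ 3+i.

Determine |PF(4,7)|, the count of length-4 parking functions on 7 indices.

2048

|PF(4,7)| = (7+1−4)·(7+1)^{4−1} = 4 · 512 = 2048 (Pollak)
Check (2,6,7,4) → sorted (2,4,6,7): b_i ≤ 3+i ∀i, a PF.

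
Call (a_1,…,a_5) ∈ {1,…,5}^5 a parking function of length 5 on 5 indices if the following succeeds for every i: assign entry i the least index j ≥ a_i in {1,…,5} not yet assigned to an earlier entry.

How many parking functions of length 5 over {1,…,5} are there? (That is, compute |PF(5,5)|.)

Count = (6−5)·6^(5−1) = 1 · 1296 = 1296
Example (3,2,1,5,3) → sorted (1,2,3,3,5): b_i ≤ i ∀i, a PF.

1296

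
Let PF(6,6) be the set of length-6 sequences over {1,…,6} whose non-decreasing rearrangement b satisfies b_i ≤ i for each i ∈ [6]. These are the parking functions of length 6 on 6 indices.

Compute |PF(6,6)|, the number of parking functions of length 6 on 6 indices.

16807

|PF| = (7−6)·7^(6−1) = 1·16807 = 16807 (Konheim–Weiss)
Example (6,3,3,1,1,2) → sorted (1,1,2,3,3,6): b_i ≤ i ∀i, a PF.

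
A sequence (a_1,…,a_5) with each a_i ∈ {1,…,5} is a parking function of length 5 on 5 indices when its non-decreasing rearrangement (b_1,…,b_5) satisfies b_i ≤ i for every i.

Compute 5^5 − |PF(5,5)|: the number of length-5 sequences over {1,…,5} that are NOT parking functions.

|PF| = 1·6^4 = 1·1296 = 1296 (Konheim–Weiss)
Check (4,2,5,3,5) → sorted (2,3,4,5,5): b_1=2>1, not a PF.
So 3125 − 1296 = 1829 fail.

1829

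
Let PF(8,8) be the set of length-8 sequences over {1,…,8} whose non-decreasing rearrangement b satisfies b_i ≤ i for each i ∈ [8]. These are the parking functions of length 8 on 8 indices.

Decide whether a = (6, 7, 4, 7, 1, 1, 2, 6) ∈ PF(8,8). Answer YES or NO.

Rearranged: b = (1, 1, 2, 4, 6, 6, 7, 7).
  b_1=1 ≤ 1
  b_2=1 ≤ 2
  b_3=2 ≤ 3
  b_4=4 ≤ 4
  b_5=6 > 5
  fails at i=5 ⇒ NO

NO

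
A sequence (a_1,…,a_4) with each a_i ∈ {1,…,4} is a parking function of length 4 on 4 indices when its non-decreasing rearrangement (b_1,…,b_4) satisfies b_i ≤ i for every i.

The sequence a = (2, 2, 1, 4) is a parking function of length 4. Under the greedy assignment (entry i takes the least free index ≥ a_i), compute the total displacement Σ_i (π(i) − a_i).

1

Σπ = 10 ({1..4} each once); Σa = 2+2+1+4 = 9; disp = 10−9 = 1.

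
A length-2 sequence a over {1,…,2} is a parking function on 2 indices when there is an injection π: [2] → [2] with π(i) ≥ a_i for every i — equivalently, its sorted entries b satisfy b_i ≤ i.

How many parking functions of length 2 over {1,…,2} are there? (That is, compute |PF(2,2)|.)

3

|PF(2,2)| = 1·3^1 = 1 · 3 = 3 (Pollak)
E.g. (1,2) → sorted (1,2): b_i ≤ i ∀i, a PF.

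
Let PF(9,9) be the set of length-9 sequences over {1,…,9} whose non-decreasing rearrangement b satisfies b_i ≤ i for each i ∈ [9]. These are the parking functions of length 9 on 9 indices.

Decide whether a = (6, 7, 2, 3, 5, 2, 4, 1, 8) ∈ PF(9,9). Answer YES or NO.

YES

Sorted: b = (1, 2, 2, 3, 4, 5, 6, 7, 8).
  b_1=1 ≤ 1
  b_2=2 ≤ 2
  b_3=2 ≤ 3
  b_4=3 ≤ 4
  b_5=4 ≤ 5
  b_6=5 ≤ 6
  b_7=6 ≤ 7
  b_8=7 ≤ 8
  b_9=8 ≤ 9
All bounds hold ⇒ YES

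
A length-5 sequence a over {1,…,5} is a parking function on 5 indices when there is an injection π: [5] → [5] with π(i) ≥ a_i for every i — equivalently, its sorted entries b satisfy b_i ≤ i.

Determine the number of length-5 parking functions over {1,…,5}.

1296

|PF(5,5)| = (5+1−5)·(5+1)^{5−1} = 1×1296 = 1296 [KW]
Check (2,1,5,2,4) → sorted (1,2,2,4,5): b_i ≤ i ∀i, a PF.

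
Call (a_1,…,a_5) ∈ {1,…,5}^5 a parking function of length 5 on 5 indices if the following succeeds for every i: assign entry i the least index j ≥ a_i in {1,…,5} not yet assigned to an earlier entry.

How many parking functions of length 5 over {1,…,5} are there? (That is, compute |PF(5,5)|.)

|PF| = (5−5+1)·(5+1)^(5−1) = 1·1296 = 1296
Check (4,2,1,1,3) → sorted (1,1,2,3,4): b_i ≤ i ∀i, a PF.

1296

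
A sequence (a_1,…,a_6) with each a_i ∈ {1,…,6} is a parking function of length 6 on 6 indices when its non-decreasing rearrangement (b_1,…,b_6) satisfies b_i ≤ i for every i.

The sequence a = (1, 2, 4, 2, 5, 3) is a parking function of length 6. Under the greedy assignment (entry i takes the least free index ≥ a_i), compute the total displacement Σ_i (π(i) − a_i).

Σπ(i) = 1+…+6 = 21; Σa = 1+2+4+2+5+3 = 17; disp = 21−17 = 4.

4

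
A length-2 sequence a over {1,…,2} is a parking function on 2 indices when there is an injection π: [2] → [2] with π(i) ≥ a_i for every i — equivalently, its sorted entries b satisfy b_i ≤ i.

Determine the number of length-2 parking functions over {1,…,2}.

3

|PF(2,2)| = (2+1−2)·(2+1)^{2−1} = 1×3 = 3 (Konheim–Weiss)
One tuple (1,1) → sorted (1,1): b_i ≤ i ∀i, a PF.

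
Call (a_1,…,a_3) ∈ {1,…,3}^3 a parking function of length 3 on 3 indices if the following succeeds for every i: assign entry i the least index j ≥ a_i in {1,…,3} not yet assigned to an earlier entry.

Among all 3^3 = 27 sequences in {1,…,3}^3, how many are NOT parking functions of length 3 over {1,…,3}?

#PF = 1·4^2 = 1×16 = 16 (Konheim–Weiss)
Check (3,2,3) → sorted (2,3,3): b_1=2>1, not a PF.
Total 27; non-PF = 27−16 = 11

11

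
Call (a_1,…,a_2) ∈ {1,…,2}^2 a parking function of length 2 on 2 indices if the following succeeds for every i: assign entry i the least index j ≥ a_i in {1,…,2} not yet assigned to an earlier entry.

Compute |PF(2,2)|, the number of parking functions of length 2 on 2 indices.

#PF = (2−2+1)·(2+1)^(2−1) = 1×3 = 3
Example (1,2) → sorted (1,2): b_i ≤ i ∀i, a PF.

3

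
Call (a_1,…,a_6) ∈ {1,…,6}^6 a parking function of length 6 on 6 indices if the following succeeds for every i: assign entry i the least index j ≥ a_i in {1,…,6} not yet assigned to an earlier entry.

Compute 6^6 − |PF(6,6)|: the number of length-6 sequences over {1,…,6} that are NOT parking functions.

|PF(6,6)| = (6+1−6)·(6+1)^{6−1} = 1×16807 = 16807 (Pollak)
One tuple (6,5,4,6,2,6) → sorted (2,4,5,6,6,6): b_1=2>1, not a PF.
6^6 − 16807 = 46656 − 16807 = 29849

29849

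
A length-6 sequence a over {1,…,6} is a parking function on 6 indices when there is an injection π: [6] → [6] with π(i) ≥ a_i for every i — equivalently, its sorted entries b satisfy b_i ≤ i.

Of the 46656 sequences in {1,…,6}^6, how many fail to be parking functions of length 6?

29849

Count = 1·7^5 = 1×16807 = 16807
Example (1,6,6,6,6,1) → sorted (1,1,6,6,6,6): b_3=6>3, not a PF.
Total 46656; non-PF = 46656−16807 = 29849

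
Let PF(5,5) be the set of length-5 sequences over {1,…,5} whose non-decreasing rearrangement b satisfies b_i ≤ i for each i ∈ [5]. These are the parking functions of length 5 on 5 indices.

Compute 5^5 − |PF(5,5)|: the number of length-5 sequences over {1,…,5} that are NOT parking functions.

|PF(5,5)| = (6−5)·6^(5−1) = 1×1296 = 1296 (Konheim–Weiss)
E.g. (5,5,1,3,5) → sorted (1,3,5,5,5): b_2=3>2, not a PF.
5^5 − 1296 = 3125 − 1296 = 1829

1829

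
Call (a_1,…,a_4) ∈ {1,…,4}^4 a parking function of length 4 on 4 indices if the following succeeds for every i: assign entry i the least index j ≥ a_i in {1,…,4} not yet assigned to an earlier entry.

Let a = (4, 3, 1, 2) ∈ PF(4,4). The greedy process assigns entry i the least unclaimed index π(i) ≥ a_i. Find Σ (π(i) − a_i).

0

Σπ = 4·5/2 = 10 (π permutes [4]); Σa = 4+3+1+2 = 10; disp = 10−10 = 0.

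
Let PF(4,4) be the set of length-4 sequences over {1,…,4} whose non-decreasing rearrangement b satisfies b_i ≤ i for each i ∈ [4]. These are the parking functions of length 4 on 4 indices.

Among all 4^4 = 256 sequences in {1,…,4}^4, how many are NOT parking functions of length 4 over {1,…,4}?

131

|PF| = (4+1−4)·(4+1)^{4−1} = 1 · 125 = 125
E.g. (4,2,4,3) → sorted (2,3,4,4): b_1=2>1, not a PF.
4^4 − 125 = 256 − 125 = 131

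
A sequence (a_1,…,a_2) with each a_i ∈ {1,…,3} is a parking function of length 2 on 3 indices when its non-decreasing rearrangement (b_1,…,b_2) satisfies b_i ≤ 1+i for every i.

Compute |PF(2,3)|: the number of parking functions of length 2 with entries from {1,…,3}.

|PF(2,3)| = (3−2+1)·(3+1)^(2−1) = 2×4 = 8 [KW]
Example (2,2) → sorted (2,2): b_i ≤ 1+i ∀i, a PF.

8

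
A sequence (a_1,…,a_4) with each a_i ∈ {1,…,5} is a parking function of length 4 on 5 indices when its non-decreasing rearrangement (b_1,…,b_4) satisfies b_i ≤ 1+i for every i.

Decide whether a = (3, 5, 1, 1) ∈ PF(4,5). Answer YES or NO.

Sorted: b = (1, 1, 3, 5).
  b_1=1 ≤ 2
  b_2=1 ≤ 3
  b_3=3 ≤ 4
  b_4=5 ≤ 5
All bounds hold ⇒ YES

YES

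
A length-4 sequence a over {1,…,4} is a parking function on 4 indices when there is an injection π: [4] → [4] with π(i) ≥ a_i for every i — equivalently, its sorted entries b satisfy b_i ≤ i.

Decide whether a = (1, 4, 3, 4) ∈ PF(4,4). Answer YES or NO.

Order a: b = (1, 3, 4, 4).
  b_1=1 ≤ 1
  b_2=3 > 2
  fails at i=2 ⇒ NO

NO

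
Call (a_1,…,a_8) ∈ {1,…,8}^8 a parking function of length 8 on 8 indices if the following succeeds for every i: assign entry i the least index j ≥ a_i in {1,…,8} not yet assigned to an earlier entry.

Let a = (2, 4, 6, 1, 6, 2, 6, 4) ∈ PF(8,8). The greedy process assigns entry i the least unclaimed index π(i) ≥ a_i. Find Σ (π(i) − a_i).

5

Σπ = 8·9/2 = 36 (π permutes [8]); Σa = 2+4+6+1+6+2+6+4 = 31; disp = 36−31 = 5.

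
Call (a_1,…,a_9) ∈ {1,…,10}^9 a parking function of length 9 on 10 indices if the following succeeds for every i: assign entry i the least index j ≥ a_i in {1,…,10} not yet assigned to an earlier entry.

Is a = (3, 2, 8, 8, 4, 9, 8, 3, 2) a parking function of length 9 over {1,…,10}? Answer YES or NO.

NO

Sorted: b = (2, 2, 3, 3, 4, 8, 8, 8, 9).
  b_1=2 ≤ 2
  b_2=2 ≤ 3
  b_3=3 ≤ 4
  b_4=3 ≤ 5
  b_5=4 ≤ 6
  b_6=8 > 7
  fails at i=6 ⇒ NO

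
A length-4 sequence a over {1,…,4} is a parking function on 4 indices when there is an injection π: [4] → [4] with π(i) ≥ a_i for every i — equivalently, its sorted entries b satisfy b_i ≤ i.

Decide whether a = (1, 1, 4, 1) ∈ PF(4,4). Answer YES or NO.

YES

Order a: b = (1, 1, 1, 4).
  b_1=1 ≤ 1
  b_2=1 ≤ 2
  b_3=1 ≤ 3
  b_4=4 ≤ 4
All bounds hold ⇒ YES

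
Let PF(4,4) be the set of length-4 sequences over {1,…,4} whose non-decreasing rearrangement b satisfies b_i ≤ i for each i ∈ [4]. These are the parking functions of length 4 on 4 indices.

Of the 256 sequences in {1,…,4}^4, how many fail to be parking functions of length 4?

131

#PF = 1·5^3 = 1 · 125 = 125 [KW]
Example (3,1,4,4) → sorted (1,3,4,4): b_2=3>2, not a PF.
So 256 − 125 = 131 fail.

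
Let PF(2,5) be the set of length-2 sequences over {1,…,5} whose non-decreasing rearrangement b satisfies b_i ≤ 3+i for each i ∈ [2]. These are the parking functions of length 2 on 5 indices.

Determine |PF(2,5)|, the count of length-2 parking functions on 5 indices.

#PF = (6−2)·6^(2−1) = 4×6 = 24 [KW]
Check (3,2) → sorted (2,3): b_i ≤ 3+i ∀i, a PF.

24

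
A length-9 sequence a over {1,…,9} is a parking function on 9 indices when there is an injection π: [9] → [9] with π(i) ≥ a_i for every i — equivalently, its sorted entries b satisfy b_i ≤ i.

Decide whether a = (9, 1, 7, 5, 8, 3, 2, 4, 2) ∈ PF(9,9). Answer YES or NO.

YES

Sorted: b = (1, 2, 2, 3, 4, 5, 7, 8, 9).
  b_1=1 ≤ 1
  b_2=2 ≤ 2
  b_3=2 ≤ 3
  b_4=3 ≤ 4
  b_5=4 ≤ 5
  b_6=5 ≤ 6
  b_7=7 ≤ 7
  b_8=8 ≤ 8
  b_9=9 ≤ 9
All bounds hold ⇒ YES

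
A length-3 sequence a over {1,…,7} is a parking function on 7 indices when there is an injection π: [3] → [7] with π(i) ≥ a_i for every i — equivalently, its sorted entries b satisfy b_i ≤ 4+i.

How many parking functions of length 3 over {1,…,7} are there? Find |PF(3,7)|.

320

|PF(3,7)| = (8−3)·8^(3−1) = 5 · 64 = 320 [KW]
Check (1,7,5) → sorted (1,5,7): b_i ≤ 4+i ∀i, a PF.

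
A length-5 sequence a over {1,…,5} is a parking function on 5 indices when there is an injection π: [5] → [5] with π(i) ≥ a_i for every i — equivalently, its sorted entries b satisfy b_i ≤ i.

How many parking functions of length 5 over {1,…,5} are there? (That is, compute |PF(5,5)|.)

1296

Count = 1·6^4 = 1×1296 = 1296
One tuple (2,1,1,3,4) → sorted (1,1,2,3,4): b_i ≤ i ∀i, a PF.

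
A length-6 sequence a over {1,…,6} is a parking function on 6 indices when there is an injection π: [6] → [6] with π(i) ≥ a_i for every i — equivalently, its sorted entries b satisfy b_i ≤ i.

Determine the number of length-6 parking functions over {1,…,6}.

#PF = (6+1−6)·(6+1)^{6−1} = 1×16807 = 16807
Example (4,4,3,1,2,1) → sorted (1,1,2,3,4,4): b_i ≤ i ∀i, a PF.

16807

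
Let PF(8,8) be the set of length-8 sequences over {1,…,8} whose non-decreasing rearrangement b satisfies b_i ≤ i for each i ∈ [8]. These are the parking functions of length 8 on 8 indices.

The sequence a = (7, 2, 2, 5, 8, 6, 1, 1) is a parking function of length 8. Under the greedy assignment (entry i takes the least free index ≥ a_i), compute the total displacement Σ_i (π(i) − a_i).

Σπ(i) = 1+…+8 = 36; Σa = 7+2+2+5+8+6+1+1 = 32; disp = 36−32 = 4.

4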